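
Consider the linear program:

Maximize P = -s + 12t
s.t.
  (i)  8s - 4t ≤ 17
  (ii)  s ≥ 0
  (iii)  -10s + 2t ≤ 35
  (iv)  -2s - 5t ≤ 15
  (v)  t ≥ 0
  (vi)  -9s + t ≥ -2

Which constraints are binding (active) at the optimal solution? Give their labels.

(iii) and (vi)

Feasible corners and P = -s + 12t:
  (0, 35/2) → P = 210
  (0, 0) → P = 0
  (39/8, 335/8) → P = 3981/8
  (2/9, 0) → P = -2/9

The maximum is at (39/8, 335/8). Substituting into each constraint, equality holds for (iii) and (vi); the remaining constraints have slack.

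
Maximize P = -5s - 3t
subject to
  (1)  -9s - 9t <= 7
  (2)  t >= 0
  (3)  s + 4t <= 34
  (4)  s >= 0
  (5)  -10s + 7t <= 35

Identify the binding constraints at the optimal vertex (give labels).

(2) and (4)

Corner points and P = -5s - 3t:
  (34, 0) → P = -170
  (0, 0) → P = 0
  (98/47, 375/47) → P = -1615/47
  (0, 5) → P = -15

The maximum is at (0, 0). Substituting into each constraint, equality holds for (2) and (4); the remaining constraints have slack.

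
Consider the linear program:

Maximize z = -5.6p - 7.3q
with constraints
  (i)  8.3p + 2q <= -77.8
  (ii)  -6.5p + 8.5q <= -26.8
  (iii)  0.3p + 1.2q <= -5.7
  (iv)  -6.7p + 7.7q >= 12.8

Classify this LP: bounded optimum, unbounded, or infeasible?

unbounded

From the feasible point (-15758/345, -13138/345), moving in the direction (-8.5, -6.5) keeps every constraint satisfied while z increases without bound.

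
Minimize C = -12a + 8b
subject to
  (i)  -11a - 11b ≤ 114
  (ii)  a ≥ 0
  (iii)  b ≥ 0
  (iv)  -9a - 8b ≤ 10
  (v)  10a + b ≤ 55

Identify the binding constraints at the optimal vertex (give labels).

(iii) and (v)

Corner points and C = -12a + 8b:
  (0, 0) → C = 0
  (0, 55) → C = 440
  (11/2, 0) → C = -66

The minimum is at (11/2, 0). Substituting into each constraint, equality holds for (iii) and (v); the remaining constraints have slack.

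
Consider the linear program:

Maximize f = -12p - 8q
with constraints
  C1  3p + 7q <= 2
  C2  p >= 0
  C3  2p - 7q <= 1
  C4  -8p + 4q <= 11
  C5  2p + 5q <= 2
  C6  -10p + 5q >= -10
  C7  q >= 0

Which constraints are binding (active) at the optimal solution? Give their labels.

Corner points and f = -12p - 8q:
  (0, 2/7) → f = -16/7
  (3/5, 1/35) → f = -52/7
  (0, 0) → f = 0
  (1/2, 0) → f = -6

The maximum is at (0, 0). Substituting into each constraint, equality holds for C2 and C7; the remaining constraints have slack.

C2 and C7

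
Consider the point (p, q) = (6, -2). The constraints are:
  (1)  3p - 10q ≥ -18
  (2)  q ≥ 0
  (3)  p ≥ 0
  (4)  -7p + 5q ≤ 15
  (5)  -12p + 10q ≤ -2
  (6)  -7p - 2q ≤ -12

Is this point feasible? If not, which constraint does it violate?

Constraint (2): q = -2, which is not ≥ 0. All other constraints are satisfied.

not feasible — violates (2)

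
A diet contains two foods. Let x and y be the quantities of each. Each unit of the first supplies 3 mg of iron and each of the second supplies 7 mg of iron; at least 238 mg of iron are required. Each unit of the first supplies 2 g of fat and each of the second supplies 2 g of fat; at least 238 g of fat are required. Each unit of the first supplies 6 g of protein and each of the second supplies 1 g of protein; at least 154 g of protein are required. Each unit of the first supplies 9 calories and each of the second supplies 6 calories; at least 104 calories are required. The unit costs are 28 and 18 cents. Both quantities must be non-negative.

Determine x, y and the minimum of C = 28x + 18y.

x = 7, y = 112, minimum C = 2212

Feasible corners and C = 28x + 18y:
  (0, 154) → C = 2772
  (119, 0) → C = 3332
  (7, 112) → C = 2212
The feasible region is unbounded (it extends along (0, 1), (1, 0)), but C strictly increases along every unbounded feasible direction, so there is no improving ray and the minimum is attained at a vertex.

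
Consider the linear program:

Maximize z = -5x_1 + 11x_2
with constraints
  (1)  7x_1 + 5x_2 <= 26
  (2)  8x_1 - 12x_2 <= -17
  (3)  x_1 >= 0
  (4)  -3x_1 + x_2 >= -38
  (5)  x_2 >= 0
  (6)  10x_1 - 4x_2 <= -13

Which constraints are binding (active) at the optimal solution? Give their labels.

(1) and (3)

Feasible corners and z = -5x_1 + 11x_2:
  (0, 26/5) → z = 286/5
  (1/2, 9/2) → z = 47
  (0, 13/4) → z = 143/4

The maximum is at (0, 26/5). Substituting into each constraint, equality holds for (1) and (3); the remaining constraints have slack.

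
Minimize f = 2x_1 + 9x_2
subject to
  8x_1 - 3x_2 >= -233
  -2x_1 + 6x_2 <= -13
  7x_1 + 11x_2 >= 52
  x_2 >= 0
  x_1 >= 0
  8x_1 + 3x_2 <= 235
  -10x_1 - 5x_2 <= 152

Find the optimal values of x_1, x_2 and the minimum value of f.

Corner points and f = 2x_1 + 9x_2:
  (455/64, 13/64) → f = 1027/64
  (161/6, 61/9) → f = 344/3
  (52/7, 0) → f = 104/7
  (235/8, 0) → f = 235/4

At the optimal vertex, 7x_1 + 11x_2 = 52 and x_2 = 0.
Solving simultaneously gives x_1 = 52/7, x_2 = 0.

x_1 = 52/7, x_2 = 0, minimum f = 104/7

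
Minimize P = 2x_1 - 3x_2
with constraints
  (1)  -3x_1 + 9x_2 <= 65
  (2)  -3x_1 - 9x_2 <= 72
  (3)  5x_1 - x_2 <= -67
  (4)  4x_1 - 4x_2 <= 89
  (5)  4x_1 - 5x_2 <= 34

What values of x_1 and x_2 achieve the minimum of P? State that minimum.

x_1 = -137/6, x_2 = -7/18, minimum P = -89/2

Feasible corners and P = 2x_1 - 3x_2:
  (-137/6, -7/18) → P = -89/2
  (-269/21, 62/21) → P = -724/21
  (-225/16, -53/16) → P = -291/16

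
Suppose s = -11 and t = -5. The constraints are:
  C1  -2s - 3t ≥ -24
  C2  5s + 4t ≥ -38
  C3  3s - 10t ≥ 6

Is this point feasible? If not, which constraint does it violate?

not feasible — violates C2

Constraint C2: 5s + 4t = -75, which is not ≥ -38. All other constraints are satisfied.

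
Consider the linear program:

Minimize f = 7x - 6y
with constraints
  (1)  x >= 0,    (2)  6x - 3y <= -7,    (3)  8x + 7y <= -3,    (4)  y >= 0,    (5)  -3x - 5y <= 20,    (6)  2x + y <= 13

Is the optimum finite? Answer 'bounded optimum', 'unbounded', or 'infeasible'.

infeasible

The boundaries x = 0 and 6x - 3y = -7 meet at (0, 7/3), but that point violates 8x + 7y ≤ -3. Every candidate vertex is excluded by some other constraint, so the feasible region is empty.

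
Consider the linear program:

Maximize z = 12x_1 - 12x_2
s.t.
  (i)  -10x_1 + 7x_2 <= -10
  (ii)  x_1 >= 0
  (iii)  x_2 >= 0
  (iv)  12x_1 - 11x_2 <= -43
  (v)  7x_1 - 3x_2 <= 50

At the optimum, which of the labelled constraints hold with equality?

(i) and (iv)

Extreme points and z = 12x_1 - 12x_2:
  (411/26, 275/13) → z = -834/13
  (320/19, 430/19) → z = -1320/19
  (679/41, 901/41) → z = -2664/41

The maximum is at (411/26, 275/13). Substituting into each constraint, equality holds for (i) and (iv); the remaining constraints have slack.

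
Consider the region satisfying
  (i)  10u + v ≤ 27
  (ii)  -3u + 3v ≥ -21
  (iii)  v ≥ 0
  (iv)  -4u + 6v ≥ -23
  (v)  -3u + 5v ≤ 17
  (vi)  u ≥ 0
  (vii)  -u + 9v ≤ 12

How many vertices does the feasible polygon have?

The feasible vertices (each the meet of two boundaries and inside every other half-plane) are:
  (27/10, 0)
  (33/13, 21/13)
  (0, 0)
  (0, 4/3)

4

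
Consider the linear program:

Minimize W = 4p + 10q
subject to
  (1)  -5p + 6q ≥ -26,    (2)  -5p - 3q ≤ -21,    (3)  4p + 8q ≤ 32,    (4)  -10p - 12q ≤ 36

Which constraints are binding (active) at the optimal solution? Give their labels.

Feasible corners and W = 4p + 10q:
  (68/15, -5/9) → W = 566/45
  (25/4, 7/8) → W = 135/4
  (18/7, 19/7) → W = 262/7

The minimum is at (68/15, -5/9). Substituting into each constraint, equality holds for (1) and (2); the remaining constraints have slack.

(1) and (2)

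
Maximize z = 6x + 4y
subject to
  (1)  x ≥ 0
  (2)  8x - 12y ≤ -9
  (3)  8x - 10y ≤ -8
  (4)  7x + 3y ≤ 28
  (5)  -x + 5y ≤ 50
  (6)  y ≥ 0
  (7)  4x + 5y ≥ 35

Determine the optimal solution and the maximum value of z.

x = 0, y = 28/3, maximum z = 112/3

Feasible corners and z = 6x + 4y:
  (0, 28/3) → z = 112/3
  (0, 7) → z = 28
  (35/23, 133/23) → z = 742/23

The binding constraints are x = 0 and 7x + 3y = 28.
Solving simultaneously gives x = 0, y = 28/3.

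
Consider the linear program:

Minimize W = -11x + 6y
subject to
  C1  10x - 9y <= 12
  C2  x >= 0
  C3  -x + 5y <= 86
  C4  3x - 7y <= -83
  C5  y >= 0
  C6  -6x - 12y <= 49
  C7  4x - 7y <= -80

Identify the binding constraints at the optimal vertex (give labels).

Corner points and W = -11x + 6y:
  (0, 86/5) → W = 516/5
  (0, 83/7) → W = 498/7
  (202/13, 264/13) → W = -638/13
  (3, 92/7) → W = 321/7

The minimum is at (202/13, 264/13). Substituting into each constraint, equality holds for C3 and C7; the remaining constraints have slack.

C3 and C7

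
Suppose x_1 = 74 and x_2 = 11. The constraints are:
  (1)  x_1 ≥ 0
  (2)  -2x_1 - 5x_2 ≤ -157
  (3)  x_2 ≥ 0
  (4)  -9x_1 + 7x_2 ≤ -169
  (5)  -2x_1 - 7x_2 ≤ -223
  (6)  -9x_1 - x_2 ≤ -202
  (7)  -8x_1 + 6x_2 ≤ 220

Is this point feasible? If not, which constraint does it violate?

(1): 74 ≥ 0 ✓
(2): -203 ≤ -157 ✓
(3): 11 ≥ 0 ✓
(4): -589 ≤ -169 ✓
(5): -225 ≤ -223 ✓
(6): -677 ≤ -202 ✓
(7): -526 ≤ 220 ✓

feasible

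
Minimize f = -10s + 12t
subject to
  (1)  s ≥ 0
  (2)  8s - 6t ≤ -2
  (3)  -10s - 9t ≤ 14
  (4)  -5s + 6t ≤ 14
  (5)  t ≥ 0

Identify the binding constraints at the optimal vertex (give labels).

Extreme points and f = -10s + 12t:
  (0, 1/3) → f = 4
  (0, 7/3) → f = 28
  (4, 17/3) → f = 28

The minimum is at (0, 1/3). Substituting into each constraint, equality holds for (1) and (2); the remaining constraints have slack.

(1) and (2)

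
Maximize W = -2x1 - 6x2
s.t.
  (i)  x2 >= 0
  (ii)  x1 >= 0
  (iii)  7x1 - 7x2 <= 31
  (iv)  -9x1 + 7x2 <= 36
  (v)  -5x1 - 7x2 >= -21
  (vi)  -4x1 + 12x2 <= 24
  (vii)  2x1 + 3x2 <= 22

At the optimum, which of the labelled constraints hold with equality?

(i) and (ii)

Extreme points and W = -2x1 - 6x2:
  (0, 0) → W = 0
  (21/5, 0) → W = -42/5
  (0, 2) → W = -12
  (21/22, 51/22) → W = -174/11

The maximum is at (0, 0). Substituting into each constraint, equality holds for (i) and (ii); the remaining constraints have slack.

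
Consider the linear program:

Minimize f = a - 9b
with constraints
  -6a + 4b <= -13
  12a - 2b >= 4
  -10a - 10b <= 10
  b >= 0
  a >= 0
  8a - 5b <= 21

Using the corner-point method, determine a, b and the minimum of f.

a = 19/2, b = 11, minimum f = -179/2

Extreme points and f = a - 9b:
  (13/6, 0) → f = 13/6
  (19/2, 11) → f = -179/2
  (21/8, 0) → f = 21/8

At the optimal vertex, -6a + 4b = -13 and 8a - 5b = 21.
Solving simultaneously gives a = 19/2, b = 11.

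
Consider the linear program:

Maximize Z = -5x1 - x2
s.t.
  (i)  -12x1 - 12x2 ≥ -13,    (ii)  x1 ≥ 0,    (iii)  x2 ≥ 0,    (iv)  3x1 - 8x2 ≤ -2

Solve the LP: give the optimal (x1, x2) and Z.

x1 = 0, x2 = 1/4, maximum Z = -1/4

At the optimal vertex, x1 = 0 and 3x1 - 8x2 = -2.
Solving simultaneously gives x1 = 0, x2 = 1/4.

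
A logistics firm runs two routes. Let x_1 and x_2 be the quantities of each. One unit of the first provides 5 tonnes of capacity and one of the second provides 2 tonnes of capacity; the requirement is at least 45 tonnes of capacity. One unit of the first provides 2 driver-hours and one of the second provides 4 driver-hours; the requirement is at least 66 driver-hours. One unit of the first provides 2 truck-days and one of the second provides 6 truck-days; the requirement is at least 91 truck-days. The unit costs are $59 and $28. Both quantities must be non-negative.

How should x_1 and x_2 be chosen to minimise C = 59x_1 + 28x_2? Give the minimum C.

Extreme points and C = 59x_1 + 28x_2:
  (0, 45/2) → C = 630
  (91/2, 0) → C = 5369/2
  (3, 15) → C = 597
  (8, 25/2) → C = 822
The feasible region is unbounded (it extends along (0, 1), (1, 0)), but C strictly increases along every unbounded feasible direction, so there is no improving ray and the minimum is attained at a vertex.

At the optimal vertex, 5x_1 + 2x_2 = 45 and 2x_1 + 4x_2 = 66.
Solving simultaneously gives x_1 = 3, x_2 = 15.

x_1 = 3, x_2 = 15, minimum C = 597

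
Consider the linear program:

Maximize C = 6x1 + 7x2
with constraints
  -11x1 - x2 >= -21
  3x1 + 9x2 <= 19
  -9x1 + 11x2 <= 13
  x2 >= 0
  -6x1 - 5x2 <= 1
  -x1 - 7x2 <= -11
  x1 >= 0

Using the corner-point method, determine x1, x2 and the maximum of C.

x1 = 85/48, x2 = 73/48, maximum C = 1021/48

Vertices and C = 6x1 + 7x2:
  (85/48, 73/48) → C = 1021/48
  (34/19, 25/19) → C = 379/19
  (46/57, 35/19) → C = 337/19
  (15/37, 56/37) → C = 482/37

The optimum lies where -11x1 - x2 = -21 and 3x1 + 9x2 = 19.
Solving simultaneously gives x1 = 85/48, x2 = 73/48.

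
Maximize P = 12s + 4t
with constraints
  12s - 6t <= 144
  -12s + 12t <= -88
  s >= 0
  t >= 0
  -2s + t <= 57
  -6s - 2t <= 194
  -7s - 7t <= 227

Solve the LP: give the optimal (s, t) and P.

s = 50/3, t = 28/3, maximum P = 712/3

Extreme points and P = 12s + 4t:
  (50/3, 28/3) → P = 712/3
  (12, 0) → P = 144
  (22/3, 0) → P = 88

At the optimal vertex, 12s - 6t = 144 and -12s + 12t = -88.
Solving simultaneously gives s = 50/3, t = 28/3.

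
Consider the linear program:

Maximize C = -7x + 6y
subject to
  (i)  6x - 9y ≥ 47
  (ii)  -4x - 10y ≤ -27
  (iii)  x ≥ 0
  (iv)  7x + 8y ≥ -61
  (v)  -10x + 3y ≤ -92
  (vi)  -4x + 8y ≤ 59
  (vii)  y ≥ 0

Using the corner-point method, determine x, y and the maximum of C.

x = 229/24, y = 41/36, maximum C = -1439/24

The feasible region is unbounded (it extends along (2, 1), (1, 0)), but C strictly decreases along every unbounded feasible direction, so there is no improving ray and the maximum is attained at a vertex.

At the optimal vertex, 6x - 9y = 47 and -10x + 3y = -92.
Solving simultaneously gives x = 229/24, y = 41/36.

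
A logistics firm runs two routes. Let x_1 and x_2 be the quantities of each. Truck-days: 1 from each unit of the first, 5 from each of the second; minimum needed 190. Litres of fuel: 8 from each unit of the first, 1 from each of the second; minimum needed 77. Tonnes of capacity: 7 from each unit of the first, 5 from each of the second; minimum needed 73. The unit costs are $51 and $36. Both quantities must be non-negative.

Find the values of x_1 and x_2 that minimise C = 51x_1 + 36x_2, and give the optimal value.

The feasible region is unbounded (it extends along (0, 1), (1, 0)), but C strictly increases along every unbounded feasible direction, so there is no improving ray and the minimum is attained at a vertex.

The binding constraints are x_1 + 5x_2 = 190 and 8x_1 + x_2 = 77.
Solving simultaneously gives x_1 = 5, x_2 = 37.

x_1 = 5, x_2 = 37, minimum C = 1587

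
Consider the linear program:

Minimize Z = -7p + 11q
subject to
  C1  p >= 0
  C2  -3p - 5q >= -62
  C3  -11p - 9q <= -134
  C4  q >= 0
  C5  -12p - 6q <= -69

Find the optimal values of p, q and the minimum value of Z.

p = 62/3, q = 0, minimum Z = -434/3

At the optimal vertex, -3p - 5q = -62 and q = 0.
Solving simultaneously gives p = 62/3, q = 0.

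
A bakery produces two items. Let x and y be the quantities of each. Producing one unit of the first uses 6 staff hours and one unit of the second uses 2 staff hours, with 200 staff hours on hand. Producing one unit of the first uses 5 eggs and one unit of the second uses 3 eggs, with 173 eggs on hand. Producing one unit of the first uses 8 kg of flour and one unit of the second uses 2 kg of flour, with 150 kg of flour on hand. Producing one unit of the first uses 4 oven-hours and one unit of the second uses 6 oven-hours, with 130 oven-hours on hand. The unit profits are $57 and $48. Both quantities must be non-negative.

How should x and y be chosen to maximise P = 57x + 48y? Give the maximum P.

x = 16, y = 11, maximum P = 1440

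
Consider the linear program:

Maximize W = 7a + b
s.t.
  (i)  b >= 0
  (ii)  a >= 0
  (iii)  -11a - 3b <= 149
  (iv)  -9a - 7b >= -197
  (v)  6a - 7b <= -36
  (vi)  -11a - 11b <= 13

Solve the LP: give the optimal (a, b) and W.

Extreme points and W = 7a + b:
  (0, 197/7) → W = 197/7
  (0, 36/7) → W = 36/7
  (161/15, 502/35) → W = 1879/21

The optimum lies where -9a - 7b = -197 and 6a - 7b = -36.
Solving simultaneously gives a = 161/15, b = 502/35.

a = 161/15, b = 502/35, maximum W = 1879/21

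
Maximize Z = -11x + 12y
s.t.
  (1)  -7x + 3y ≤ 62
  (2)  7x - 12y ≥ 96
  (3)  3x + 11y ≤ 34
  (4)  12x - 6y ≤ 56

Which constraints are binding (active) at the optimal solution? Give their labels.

(1) and (2)

Vertices and Z = -11x + 12y:
  (-344/21, -158/9) → Z = -640/21
  (-90, -568/3) → Z = -1282
  (16/17, -380/51) → Z = -1696/17

The maximum is at (-344/21, -158/9). Substituting into each constraint, equality holds for (1) and (2); the remaining constraints have slack.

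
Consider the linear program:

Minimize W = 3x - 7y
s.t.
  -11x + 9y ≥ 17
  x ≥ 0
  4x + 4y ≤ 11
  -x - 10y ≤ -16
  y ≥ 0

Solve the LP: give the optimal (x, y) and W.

Corner points and W = 3x - 7y:
  (0, 17/9) → W = -119/9
  (31/80, 189/80) → W = -123/8
  (0, 11/4) → W = -77/4

The binding constraints are x = 0 and 4x + 4y = 11.
Solving simultaneously gives x = 0, y = 11/4.

x = 0, y = 11/4, minimum W = -77/4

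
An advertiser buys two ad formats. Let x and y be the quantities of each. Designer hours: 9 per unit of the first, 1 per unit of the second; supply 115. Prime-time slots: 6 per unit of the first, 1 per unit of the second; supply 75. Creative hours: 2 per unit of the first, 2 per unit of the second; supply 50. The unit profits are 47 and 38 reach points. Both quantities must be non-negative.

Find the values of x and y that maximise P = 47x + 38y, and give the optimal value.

x = 10, y = 15, maximum P = 1040

Extreme points and P = 47x + 38y:
  (0, 0) → P = 0
  (0, 25) → P = 950
  (25/2, 0) → P = 1175/2
  (10, 15) → P = 1040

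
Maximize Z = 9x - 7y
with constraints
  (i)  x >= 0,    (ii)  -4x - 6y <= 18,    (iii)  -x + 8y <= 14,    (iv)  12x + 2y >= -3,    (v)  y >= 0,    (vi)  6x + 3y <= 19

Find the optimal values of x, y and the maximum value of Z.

Extreme points and Z = 9x - 7y:
  (0, 7/4) → Z = -49/4
  (0, 0) → Z = 0
  (110/51, 103/51) → Z = 269/51
  (19/6, 0) → Z = 57/2

The binding constraints are y = 0 and 6x + 3y = 19.
Solving simultaneously gives x = 19/6, y = 0.

x = 19/6, y = 0, maximum Z = 57/2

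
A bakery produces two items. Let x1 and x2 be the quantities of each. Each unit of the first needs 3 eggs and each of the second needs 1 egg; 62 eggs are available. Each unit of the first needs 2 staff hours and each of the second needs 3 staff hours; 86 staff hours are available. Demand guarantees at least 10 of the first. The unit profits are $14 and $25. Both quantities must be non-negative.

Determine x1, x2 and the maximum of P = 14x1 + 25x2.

Feasible corners and P = 14x1 + 25x2:
  (62/3, 0) → P = 868/3
  (10, 0) → P = 140
  (100/7, 134/7) → P = 4750/7
  (10, 22) → P = 690

At the optimal vertex, 2x1 + 3x2 = 86 and x1 = 10.
Solving simultaneously gives x1 = 10, x2 = 22.

x1 = 10, x2 = 22, maximum P = 690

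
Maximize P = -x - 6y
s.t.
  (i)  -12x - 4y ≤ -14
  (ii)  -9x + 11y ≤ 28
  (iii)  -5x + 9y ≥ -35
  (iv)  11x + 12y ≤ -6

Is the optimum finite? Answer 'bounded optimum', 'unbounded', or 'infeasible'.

Extreme points and P = -x - 6y:
  (133/64, -175/64) → P = 917/64
  (48/25, -113/50) → P = 291/25
  (122/53, -415/159) → P = 708/53
The feasible region has finitely many vertices and no improving ray; the maximum is 917/64 at (133/64, -175/64).

bounded optimum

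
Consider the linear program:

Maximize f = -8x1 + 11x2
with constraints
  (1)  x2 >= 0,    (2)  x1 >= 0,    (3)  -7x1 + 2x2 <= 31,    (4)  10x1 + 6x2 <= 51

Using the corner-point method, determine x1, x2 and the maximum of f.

x1 = 0, x2 = 17/2, maximum f = 187/2

Vertices and f = -8x1 + 11x2:
  (0, 0) → f = 0
  (51/10, 0) → f = -204/5
  (0, 17/2) → f = 187/2

At the optimal vertex, x1 = 0 and 10x1 + 6x2 = 51.
Solving simultaneously gives x1 = 0, x2 = 17/2.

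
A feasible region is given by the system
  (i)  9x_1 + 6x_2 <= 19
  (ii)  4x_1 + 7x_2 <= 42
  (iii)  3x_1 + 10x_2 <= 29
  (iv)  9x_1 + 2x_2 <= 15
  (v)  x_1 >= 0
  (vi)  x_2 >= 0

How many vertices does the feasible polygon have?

5

Pairwise boundary intersections that survive every other constraint:
  (2/9, 17/6)
  (13/9, 1)
  (0, 29/10)
  (5/3, 0)
  (0, 0)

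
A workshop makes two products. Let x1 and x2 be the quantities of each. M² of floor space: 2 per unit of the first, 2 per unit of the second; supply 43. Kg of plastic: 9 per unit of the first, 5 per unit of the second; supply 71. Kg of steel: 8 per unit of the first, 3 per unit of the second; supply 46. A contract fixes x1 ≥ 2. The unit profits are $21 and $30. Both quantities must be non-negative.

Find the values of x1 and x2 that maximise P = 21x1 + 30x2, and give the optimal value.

x1 = 2, x2 = 10, maximum P = 342

Corner points and P = 21x1 + 30x2:
  (23/4, 0) → P = 483/4
  (2, 0) → P = 42
  (2, 10) → P = 342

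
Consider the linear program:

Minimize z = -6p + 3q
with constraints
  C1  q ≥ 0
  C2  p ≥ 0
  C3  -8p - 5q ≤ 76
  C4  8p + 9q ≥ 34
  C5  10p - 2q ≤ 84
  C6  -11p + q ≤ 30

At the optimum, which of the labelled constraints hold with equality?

C1 and C5

Extreme points and z = -6p + 3q:
  (17/4, 0) → z = -51/2
  (42/5, 0) → z = -252/5
  (0, 34/9) → z = 34/3
  (0, 30) → z = 90
The feasible region is unbounded (it extends along (1, 11), (1, 5)), but z strictly increases along every unbounded feasible direction, so there is no improving ray and the minimum is attained at a vertex.

The minimum is at (42/5, 0). Substituting into each constraint, equality holds for C1 and C5; the remaining constraints have slack.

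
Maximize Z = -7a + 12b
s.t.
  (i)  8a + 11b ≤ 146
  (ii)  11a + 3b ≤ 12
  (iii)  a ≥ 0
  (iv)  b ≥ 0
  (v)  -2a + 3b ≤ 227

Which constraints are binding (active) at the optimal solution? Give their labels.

Vertices and Z = -7a + 12b:
  (0, 4) → Z = 48
  (12/11, 0) → Z = -84/11
  (0, 0) → Z = 0

The maximum is at (0, 4). Substituting into each constraint, equality holds for (ii) and (iii); the remaining constraints have slack.

(ii) and (iii)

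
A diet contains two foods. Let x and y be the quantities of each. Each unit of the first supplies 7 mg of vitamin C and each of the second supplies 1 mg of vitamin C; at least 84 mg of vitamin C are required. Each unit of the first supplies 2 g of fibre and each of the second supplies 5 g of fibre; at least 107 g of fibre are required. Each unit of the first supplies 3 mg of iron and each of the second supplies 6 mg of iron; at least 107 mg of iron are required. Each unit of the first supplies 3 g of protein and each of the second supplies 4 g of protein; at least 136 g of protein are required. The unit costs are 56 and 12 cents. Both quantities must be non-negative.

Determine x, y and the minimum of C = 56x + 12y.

x = 8, y = 28, minimum C = 784

Corner points and C = 56x + 12y:
  (0, 84) → C = 1008
  (107/2, 0) → C = 2996
  (8, 28) → C = 784
  (36, 7) → C = 2100
The feasible region is unbounded (it extends along (0, 1), (1, 0)), but C strictly increases along every unbounded feasible direction, so there is no improving ray and the minimum is attained at a vertex.

The optimum lies where 7x + y = 84 and 3x + 4y = 136.
Solving simultaneously gives x = 8, y = 28.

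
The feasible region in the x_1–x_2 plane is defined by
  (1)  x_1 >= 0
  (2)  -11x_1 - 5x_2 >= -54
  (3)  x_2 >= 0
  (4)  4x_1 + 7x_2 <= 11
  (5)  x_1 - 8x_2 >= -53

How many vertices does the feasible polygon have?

3

Intersecting each pair of boundary lines and keeping only the points that satisfy every inequality leaves:
  (0, 0)
  (0, 11/7)
  (11/4, 0)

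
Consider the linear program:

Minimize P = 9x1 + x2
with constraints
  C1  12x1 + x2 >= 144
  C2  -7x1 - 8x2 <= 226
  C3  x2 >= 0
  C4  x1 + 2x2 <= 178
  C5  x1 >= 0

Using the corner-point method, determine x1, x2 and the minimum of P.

At the optimal vertex, 12x1 + x2 = 144 and x2 = 0.
Solving simultaneously gives x1 = 12, x2 = 0.

x1 = 12, x2 = 0, minimum P = 108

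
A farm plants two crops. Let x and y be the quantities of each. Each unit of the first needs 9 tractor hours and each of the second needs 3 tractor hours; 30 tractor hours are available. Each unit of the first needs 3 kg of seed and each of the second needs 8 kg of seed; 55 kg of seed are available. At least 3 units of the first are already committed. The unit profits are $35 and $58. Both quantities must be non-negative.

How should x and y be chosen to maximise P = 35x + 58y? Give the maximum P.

x = 3, y = 1, maximum P = 163

Extreme points and P = 35x + 58y:
  (10/3, 0) → P = 350/3
  (3, 0) → P = 105
  (3, 1) → P = 163

The binding constraints are 9x + 3y = 30 and x = 3.
Solving simultaneously gives x = 3, y = 1.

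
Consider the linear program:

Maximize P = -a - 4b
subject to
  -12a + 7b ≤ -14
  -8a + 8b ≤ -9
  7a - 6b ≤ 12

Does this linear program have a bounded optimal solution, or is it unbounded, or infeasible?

Feasible corners and P = -a - 4b:
  (49/40, 1/10) → P = -13/8
  (0, -2) → P = 8
  (21/4, 33/8) → P = -87/4
The feasible region has finitely many vertices and no improving ray; the maximum is 8 at (0, -2).

bounded optimum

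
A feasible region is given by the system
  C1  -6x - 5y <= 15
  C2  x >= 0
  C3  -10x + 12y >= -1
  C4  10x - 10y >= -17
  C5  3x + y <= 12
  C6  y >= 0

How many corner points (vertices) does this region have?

5

Of the 15 pairwise boundary intersections, those satisfying every inequality are:
  (0, 17/10)
  (0, 0)
  (145/46, 117/46)
  (1/10, 0)
  (103/40, 171/40)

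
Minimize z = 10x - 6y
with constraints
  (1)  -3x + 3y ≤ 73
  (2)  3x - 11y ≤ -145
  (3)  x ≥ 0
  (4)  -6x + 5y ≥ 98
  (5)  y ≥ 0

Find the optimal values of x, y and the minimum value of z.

x = 0, y = 73/3, minimum z = -146

Feasible corners and z = 10x - 6y:
  (0, 73/3) → z = -146
  (71/3, 48) → z = -154/3
  (0, 98/5) → z = -588/5

The binding constraints are -3x + 3y = 73 and x = 0.
Solving simultaneously gives x = 0, y = 73/3.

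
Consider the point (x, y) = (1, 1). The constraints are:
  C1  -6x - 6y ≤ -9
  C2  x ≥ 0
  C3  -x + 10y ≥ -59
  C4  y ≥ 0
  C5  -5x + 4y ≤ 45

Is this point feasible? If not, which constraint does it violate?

C1: -12 ≤ -9 ✓
C2: 1 ≥ 0 ✓
C3: 9 ≥ -59 ✓
C4: 1 ≥ 0 ✓
C5: -1 ≤ 45 ✓

feasible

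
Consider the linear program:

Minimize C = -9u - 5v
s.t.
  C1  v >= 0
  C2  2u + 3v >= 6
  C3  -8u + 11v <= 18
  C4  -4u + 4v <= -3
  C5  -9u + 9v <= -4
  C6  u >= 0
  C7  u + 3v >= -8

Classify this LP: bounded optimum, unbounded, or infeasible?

unbounded

From the feasible point (3, 0), moving in the direction (1, 0) keeps every constraint satisfied while C decreases without bound.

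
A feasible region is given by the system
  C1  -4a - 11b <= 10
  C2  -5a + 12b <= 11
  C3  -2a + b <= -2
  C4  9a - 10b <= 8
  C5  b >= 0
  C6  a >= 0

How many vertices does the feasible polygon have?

Pairwise boundary intersections that survive every other constraint:
  (35/19, 32/19)
  (103/29, 139/58)
  (12/11, 2/11)

3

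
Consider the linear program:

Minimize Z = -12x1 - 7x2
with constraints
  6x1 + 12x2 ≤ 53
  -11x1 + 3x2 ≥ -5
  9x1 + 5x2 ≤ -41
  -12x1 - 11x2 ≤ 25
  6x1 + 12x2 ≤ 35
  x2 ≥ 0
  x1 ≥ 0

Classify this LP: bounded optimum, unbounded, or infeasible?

infeasible

The boundaries -11x1 + 3x2 = -5 and 6x1 + 12x2 = 35 meet at (11/10, 71/30), but that point violates 9x1 + 5x2 ≤ -41. Every candidate vertex is excluded by some other constraint, so the feasible region is empty.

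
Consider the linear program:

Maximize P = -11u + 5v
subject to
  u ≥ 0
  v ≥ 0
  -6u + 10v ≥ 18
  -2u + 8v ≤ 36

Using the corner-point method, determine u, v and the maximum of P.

Corner points and P = -11u + 5v:
  (0, 9/5) → P = 9
  (0, 9/2) → P = 45/2
  (54/7, 45/7) → P = -369/7

At the optimal vertex, u = 0 and -2u + 8v = 36.
Solving simultaneously gives u = 0, v = 9/2.

u = 0, v = 9/2, maximum P = 45/2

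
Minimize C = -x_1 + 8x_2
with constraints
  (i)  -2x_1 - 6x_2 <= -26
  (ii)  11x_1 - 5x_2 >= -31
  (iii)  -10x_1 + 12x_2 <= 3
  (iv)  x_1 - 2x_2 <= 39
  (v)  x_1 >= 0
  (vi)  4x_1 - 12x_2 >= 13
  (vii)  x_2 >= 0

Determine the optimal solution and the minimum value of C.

Extreme points and C = -x_1 + 8x_2:
  (65/8, 13/8) → C = 39/8
  (13, 0) → C = -13
  (221/2, 143/4) → C = 351/2
  (39, 0) → C = -39

The optimum lies where x_1 - 2x_2 = 39 and x_2 = 0.
Solving simultaneously gives x_1 = 39, x_2 = 0.

x_1 = 39, x_2 = 0, minimum C = -39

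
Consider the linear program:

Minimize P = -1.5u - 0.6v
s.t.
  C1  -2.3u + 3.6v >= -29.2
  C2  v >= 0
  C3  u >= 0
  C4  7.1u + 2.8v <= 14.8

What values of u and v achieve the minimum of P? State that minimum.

u = 0, v = 37/7, minimum P = -111/35

Vertices and P = -1.5u - 0.6v:
  (0, 0) → P = 0
  (148/71, 0) → P = -222/71
  (0, 37/7) → P = -111/35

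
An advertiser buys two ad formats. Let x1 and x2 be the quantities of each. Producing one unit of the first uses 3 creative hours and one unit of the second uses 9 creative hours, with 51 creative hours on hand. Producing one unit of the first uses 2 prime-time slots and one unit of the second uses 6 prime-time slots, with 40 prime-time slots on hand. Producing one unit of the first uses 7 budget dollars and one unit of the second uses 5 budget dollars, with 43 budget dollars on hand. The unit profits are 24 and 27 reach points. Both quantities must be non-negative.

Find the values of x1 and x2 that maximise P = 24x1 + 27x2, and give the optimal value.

x1 = 11/4, x2 = 19/4, maximum P = 777/4

At the optimal vertex, 3x1 + 9x2 = 51 and 7x1 + 5x2 = 43.
Solving simultaneously gives x1 = 11/4, x2 = 19/4.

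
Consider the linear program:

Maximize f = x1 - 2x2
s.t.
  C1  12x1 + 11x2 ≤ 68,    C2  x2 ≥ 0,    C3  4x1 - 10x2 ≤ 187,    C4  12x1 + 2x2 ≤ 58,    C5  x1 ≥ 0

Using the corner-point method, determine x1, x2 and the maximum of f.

Corner points and f = x1 - 2x2:
  (251/54, 10/9) → f = 131/54
  (0, 68/11) → f = -136/11
  (29/6, 0) → f = 29/6
  (0, 0) → f = 0

x1 = 29/6, x2 = 0, maximum f = 29/6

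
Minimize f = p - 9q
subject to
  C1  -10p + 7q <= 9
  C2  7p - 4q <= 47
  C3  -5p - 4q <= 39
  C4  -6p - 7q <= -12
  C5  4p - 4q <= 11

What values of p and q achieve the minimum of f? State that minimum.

p = 365/9, q = 533/9, minimum f = -4432/9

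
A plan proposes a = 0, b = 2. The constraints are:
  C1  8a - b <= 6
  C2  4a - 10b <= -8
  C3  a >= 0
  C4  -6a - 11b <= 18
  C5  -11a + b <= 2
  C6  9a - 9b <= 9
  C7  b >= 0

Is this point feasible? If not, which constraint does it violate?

feasible

C1: -2 ≤ 6 ✓
C2: -20 ≤ -8 ✓
C3: 0 ≥ 0 ✓
C4: -22 ≤ 18 ✓
C5: 2 ≤ 2 ✓
C6: -18 ≤ 9 ✓
C7: 2 ≥ 0 ✓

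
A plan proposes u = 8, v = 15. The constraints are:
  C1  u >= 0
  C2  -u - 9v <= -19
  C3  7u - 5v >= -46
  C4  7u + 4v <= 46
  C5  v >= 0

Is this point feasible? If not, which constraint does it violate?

not feasible — violates C4

Constraint C4: 7u + 4v = 116, which is not ≤ 46. All other constraints are satisfied.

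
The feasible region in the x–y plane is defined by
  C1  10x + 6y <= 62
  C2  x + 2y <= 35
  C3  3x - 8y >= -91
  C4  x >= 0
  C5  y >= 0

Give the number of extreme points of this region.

3

Pairwise boundary intersections that survive every other constraint:
  (0, 31/3)
  (31/5, 0)
  (0, 0)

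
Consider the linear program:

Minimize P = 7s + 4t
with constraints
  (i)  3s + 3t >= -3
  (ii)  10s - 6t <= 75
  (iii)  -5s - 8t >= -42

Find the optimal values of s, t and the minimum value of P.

s = -50/3, t = 47/3, minimum P = -54

Feasible corners and P = 7s + 4t:
  (69/16, -85/16) → P = 143/16
  (-50/3, 47/3) → P = -54
  (426/55, 9/22) → P = 3072/55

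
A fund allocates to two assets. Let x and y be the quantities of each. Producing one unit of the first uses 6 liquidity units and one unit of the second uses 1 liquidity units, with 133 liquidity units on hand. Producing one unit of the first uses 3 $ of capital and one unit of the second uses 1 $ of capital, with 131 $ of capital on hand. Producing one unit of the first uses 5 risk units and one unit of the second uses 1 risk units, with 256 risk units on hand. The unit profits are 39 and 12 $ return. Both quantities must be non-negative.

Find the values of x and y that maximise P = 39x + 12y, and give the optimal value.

x = 2/3, y = 129, maximum P = 1574

Extreme points and P = 39x + 12y:
  (0, 0) → P = 0
  (0, 131) → P = 1572
  (133/6, 0) → P = 1729/2
  (2/3, 129) → P = 1574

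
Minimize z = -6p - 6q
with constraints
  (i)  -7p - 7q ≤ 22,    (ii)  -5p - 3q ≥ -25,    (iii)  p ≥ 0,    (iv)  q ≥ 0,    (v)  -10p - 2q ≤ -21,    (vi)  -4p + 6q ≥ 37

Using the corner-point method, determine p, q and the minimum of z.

p = 13/20, q = 29/4, minimum z = -237/5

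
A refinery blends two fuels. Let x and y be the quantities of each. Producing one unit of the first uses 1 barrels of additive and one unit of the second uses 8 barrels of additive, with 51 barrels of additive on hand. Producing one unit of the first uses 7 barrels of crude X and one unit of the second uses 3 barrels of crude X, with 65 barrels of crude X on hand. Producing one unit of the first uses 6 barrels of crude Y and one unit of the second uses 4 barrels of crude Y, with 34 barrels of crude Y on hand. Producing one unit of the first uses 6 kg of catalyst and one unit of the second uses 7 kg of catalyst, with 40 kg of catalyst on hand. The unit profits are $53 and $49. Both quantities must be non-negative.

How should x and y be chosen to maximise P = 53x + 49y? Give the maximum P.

Feasible corners and P = 53x + 49y:
  (0, 0) → P = 0
  (0, 40/7) → P = 280
  (17/3, 0) → P = 901/3
  (13/3, 2) → P = 983/3

The optimum lies where 6x + 4y = 34 and 6x + 7y = 40.
Solving simultaneously gives x = 13/3, y = 2.

x = 13/3, y = 2, maximum P = 983/3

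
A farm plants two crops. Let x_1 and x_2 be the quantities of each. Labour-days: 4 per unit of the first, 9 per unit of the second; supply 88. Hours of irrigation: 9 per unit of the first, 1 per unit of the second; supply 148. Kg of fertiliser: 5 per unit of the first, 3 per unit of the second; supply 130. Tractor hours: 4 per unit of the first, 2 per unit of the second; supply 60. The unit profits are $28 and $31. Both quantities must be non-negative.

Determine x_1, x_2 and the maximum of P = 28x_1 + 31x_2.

x_1 = 13, x_2 = 4, maximum P = 488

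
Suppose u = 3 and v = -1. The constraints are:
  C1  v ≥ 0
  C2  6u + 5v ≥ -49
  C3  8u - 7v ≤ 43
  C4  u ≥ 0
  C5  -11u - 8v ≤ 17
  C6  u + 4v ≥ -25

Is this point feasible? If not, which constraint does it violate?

not feasible — violates C1

Constraint C1: v = -1, which is not ≥ 0. All other constraints are satisfied.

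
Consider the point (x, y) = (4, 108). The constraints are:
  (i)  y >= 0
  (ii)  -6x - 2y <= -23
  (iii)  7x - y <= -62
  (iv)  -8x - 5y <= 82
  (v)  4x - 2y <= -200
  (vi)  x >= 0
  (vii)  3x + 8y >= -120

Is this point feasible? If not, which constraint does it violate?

feasible

(i): 108 ≥ 0 ✓
(ii): -240 ≤ -23 ✓
(iii): -80 ≤ -62 ✓
(iv): -572 ≤ 82 ✓
(v): -200 ≤ -200 ✓
(vi): 4 ≥ 0 ✓
(vii): 876 ≥ -120 ✓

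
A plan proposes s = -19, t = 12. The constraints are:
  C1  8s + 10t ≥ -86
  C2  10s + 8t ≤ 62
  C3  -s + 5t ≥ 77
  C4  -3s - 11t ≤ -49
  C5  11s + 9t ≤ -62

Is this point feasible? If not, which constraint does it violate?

C1: -32 ≥ -86 ✓
C2: -94 ≤ 62 ✓
C3: 79 ≥ 77 ✓
C4: -75 ≤ -49 ✓
C5: -101 ≤ -62 ✓

feasible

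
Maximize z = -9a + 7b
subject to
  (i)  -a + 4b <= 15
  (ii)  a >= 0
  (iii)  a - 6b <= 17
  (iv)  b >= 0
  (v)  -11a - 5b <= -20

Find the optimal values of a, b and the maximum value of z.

a = 5/49, b = 185/49, maximum z = 1250/49

Feasible corners and z = -9a + 7b:
  (5/49, 185/49) → z = 1250/49
  (17, 0) → z = -153
  (20/11, 0) → z = -180/11
The feasible region is unbounded (it extends along (6, 1), (4, 1)), but z strictly decreases along every unbounded feasible direction, so there is no improving ray and the maximum is attained at a vertex.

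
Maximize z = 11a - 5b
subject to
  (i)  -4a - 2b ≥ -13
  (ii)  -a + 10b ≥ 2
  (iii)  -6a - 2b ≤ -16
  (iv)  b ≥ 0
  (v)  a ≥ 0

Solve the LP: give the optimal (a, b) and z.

a = 3, b = 1/2, maximum z = 61/2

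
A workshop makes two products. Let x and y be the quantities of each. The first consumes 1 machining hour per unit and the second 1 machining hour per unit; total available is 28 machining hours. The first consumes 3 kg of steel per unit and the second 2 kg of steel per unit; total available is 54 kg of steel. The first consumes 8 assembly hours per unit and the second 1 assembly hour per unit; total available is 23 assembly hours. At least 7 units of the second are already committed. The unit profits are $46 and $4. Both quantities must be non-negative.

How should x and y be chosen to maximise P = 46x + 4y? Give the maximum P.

x = 2, y = 7, maximum P = 120

Extreme points and P = 46x + 4y:
  (0, 23) → P = 92
  (0, 7) → P = 28
  (2, 7) → P = 120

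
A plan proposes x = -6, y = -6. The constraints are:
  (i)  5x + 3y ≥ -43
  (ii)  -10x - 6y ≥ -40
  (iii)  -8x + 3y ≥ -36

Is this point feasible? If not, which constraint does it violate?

Constraint (i): 5x + 3y = -48, which is not ≥ -43. All other constraints are satisfied.

not feasible — violates (i)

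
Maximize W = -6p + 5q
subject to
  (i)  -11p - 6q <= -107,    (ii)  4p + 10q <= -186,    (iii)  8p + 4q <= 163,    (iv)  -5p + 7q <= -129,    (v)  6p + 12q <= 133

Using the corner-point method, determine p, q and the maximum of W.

p = 1093/43, q = -1237/43, maximum W = -12743/43

Corner points and W = -6p + 5q:
  (1093/43, -1237/43) → W = -12743/43
  (275/2, -937/4) → W = -7985/4
  (1187/32, -535/16) → W = -1559/4

The binding constraints are -11p - 6q = -107 and 4p + 10q = -186.
Solving simultaneously gives p = 1093/43, q = -1237/43.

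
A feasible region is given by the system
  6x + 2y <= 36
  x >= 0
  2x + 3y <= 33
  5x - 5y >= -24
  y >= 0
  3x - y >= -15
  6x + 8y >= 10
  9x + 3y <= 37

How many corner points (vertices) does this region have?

5

Pairwise boundary intersections that survive every other constraint:
  (0, 24/5)
  (0, 5/4)
  (113/60, 401/60)
  (5/3, 0)
  (37/9, 0)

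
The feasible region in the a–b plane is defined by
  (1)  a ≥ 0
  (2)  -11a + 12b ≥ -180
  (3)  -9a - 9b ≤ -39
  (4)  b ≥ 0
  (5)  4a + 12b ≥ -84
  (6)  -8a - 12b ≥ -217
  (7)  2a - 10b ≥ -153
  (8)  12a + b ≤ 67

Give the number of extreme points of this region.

Of the 28 pairwise boundary intersections, those satisfying every inequality are:
  (0, 13/3)
  (0, 153/10)
  (13/3, 0)
  (67/12, 0)
  (167/52, 829/52)
  (587/136, 517/34)

6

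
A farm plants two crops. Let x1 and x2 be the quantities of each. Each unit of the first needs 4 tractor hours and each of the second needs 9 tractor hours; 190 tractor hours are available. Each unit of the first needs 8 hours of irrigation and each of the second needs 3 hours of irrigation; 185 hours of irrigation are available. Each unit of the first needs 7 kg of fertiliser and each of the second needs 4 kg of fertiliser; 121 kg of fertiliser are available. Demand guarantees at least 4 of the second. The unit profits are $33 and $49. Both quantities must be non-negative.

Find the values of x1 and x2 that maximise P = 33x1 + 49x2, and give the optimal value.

Extreme points and P = 33x1 + 49x2:
  (0, 190/9) → P = 9310/9
  (0, 4) → P = 196
  (7, 18) → P = 1113
  (15, 4) → P = 691

At the optimal vertex, 4x1 + 9x2 = 190 and 7x1 + 4x2 = 121.
Solving simultaneously gives x1 = 7, x2 = 18.

x1 = 7, x2 = 18, maximum P = 1113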